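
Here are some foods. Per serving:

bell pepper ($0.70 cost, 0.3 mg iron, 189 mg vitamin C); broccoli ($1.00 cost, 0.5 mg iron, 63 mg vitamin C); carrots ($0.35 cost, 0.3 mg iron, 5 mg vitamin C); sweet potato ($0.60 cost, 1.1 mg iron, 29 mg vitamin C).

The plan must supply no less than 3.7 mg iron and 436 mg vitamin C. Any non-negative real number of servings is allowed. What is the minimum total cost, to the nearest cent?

$3.02

Check every corner: each single food scaled to meet both minima, and each pair solved so both constraints bind.
bell pepper only: max(3.7/0.3, 436/189) = 12.33 servings → $8.63.
broccoli only: max(3.7/0.5, 436/63) = 7.4 servings → $7.40.
carrots only: max(3.7/0.3, 436/5) = 87.2 servings → $30.52.
sweet potato only: max(3.7/1.1, 436/29) = 15.03 servings → $9.02.
bell pepper + broccoli with both targets exact would need a negative amount; discard.
bell pepper + carrots with both tight: 2.034 servings and 10.3 servings → $5.03.
bell pepper + sweet potato with both tight: 1.869 servings and 2.854 servings → $3.02.
broccoli + carrots with both tight: 6.848 servings and 0.9207 servings → $7.17.
broccoli + sweet potato with both tight: 6.794 servings and 0.2755 servings → $6.96.
carrots + sweet potato with both targets exact would need a negative amount; discard.
The minimum over all feasible corners is $3.02.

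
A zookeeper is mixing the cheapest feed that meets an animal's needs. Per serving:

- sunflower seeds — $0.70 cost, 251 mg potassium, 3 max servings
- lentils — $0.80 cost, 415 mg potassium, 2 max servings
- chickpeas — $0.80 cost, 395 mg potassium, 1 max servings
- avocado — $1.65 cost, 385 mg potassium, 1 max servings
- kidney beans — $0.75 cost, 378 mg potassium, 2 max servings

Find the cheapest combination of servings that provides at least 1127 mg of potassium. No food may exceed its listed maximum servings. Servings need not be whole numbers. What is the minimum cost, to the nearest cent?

$2.19

Cost per mg of potassium: lentils $0.0019, kidney beans $0.0020, chickpeas $0.0020, sunflower seeds $0.0028, avocado $0.0043.
Take 2 servings of lentils: +830.0 mg potassium for $1.60 (total $1.60, still need 297.0 mg).
Take 0.7857 servings of kidney beans: +297.0 mg potassium for $0.59 (total $2.19, still need 0.0 mg).
Greedy by cheapest-per-mg is optimal for a single linear constraint, so the minimum cost is $2.19.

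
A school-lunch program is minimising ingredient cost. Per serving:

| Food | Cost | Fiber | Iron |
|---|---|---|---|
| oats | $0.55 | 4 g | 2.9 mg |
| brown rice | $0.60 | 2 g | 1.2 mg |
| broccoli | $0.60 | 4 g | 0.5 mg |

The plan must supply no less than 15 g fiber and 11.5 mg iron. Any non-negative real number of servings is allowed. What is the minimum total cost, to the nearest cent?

$2.18

The cheapest plan sits at a corner of the feasible region — with two constraints it uses at most two foods.
oats only: max(15/4, 11.5/2.9) = 3.966 servings → $2.18.
brown rice only: max(15/2, 11.5/1.2) = 9.583 servings → $5.75.
broccoli only: max(15/4, 11.5/0.5) = 23 servings → $13.80.
oats + brown rice: the both-tight solution has a negative serving — not a feasible corner.
oats + broccoli with both targets exact would need a negative amount; discard.
brown rice + broccoli: intersection lies outside the first quadrant.
So the least-cost plan costs $2.18.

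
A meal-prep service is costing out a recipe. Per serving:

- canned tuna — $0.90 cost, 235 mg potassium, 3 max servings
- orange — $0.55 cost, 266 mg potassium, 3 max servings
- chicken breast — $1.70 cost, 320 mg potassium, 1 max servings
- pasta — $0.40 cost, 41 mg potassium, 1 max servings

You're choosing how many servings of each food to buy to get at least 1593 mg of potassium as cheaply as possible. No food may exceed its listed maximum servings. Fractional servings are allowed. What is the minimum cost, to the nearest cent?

Cost per mg of potassium: orange $0.0021, canned tuna $0.0038, chicken breast $0.0053, pasta $0.0098.
Take 3 servings of orange: +798.0 mg potassium for $1.65 (total $1.65, still need 795.0 mg).
Take 3 servings of canned tuna: +705.0 mg potassium for $2.70 (total $4.35, still need 90.0 mg).
Take 0.2812 servings of chicken breast: +90.0 mg potassium for $0.48 (total $4.83, still need 0.0 mg).
Filling from the cheapest source first is optimal under one linear minimum: $4.83.

$4.83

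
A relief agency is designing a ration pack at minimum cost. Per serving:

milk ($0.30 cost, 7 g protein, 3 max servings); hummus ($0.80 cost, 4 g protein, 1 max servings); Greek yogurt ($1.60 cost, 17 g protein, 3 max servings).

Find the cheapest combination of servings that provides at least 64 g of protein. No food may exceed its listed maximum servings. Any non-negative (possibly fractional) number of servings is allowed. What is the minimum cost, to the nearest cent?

Cost per g of protein: milk $0.0429, Greek yogurt $0.0941, hummus $0.2000.
Take 3 servings of milk: +21.0 g protein for $0.90 (total $0.90, still need 43.0 g).
Take 2.529 servings of Greek yogurt: +43.0 g protein for $4.05 (total $4.95, still need 0.0 g).
Filling from the cheapest source first is optimal under one linear minimum: $4.95.

$4.95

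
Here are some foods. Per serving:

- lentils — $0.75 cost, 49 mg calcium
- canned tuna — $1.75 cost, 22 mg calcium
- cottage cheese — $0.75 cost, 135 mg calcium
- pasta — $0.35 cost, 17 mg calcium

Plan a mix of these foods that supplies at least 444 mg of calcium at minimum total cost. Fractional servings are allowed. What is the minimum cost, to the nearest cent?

Cost per mg of calcium: cottage cheese $0.0056, lentils $0.0153, pasta $0.0206, canned tuna $0.0795.
With no serving limits, use only cottage cheese: 444 mg / 135 mg = 3.289 servings × $0.75 = $2.47.

$2.47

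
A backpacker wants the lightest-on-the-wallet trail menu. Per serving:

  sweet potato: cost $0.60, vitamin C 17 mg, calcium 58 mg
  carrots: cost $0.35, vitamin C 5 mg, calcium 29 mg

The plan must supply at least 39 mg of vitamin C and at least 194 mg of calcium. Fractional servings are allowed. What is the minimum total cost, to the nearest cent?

$2.01

At the optimum either one food covers both requirements or two foods hit both targets exactly; no other combination can be cheaper.
sweet potato only: max(39/17, 194/58) = 3.345 servings → $2.01.
carrots only: max(39/5, 194/29) = 7.8 servings → $2.73.
sweet potato + carrots with both tight: 0.7931 servings and 5.103 servings → $2.26.
So the least-cost plan costs $2.01.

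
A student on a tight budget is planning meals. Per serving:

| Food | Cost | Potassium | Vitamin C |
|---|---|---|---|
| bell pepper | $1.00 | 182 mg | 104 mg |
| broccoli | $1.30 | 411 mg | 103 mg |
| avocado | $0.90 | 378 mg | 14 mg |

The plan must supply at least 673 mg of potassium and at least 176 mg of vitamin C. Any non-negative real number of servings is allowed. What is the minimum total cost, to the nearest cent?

Compare the cost at each extreme point of the feasible region.
bell pepper only: max(673/182, 176/104) = 3.698 servings → $3.70.
broccoli only: max(673/411, 176/103) = 1.709 servings → $2.22.
avocado only: max(673/378, 176/14) = 12.57 servings → $11.31.
bell pepper + broccoli with both tight: 0.1257 servings and 1.582 servings → $2.18.
bell pepper + avocado with both tight: 1.553 servings and 1.033 servings → $2.48.
broccoli + avocado: intersection lies outside the first quadrant.
The minimum over all feasible corners is $2.18.

$2.18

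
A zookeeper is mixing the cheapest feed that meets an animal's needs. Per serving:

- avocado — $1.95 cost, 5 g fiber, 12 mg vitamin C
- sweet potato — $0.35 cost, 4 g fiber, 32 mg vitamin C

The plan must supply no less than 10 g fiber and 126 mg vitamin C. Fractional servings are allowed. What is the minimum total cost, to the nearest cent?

Two binding constraints pin down two serving amounts, so the optimal mix uses at most two foods. The candidates are each food alone (scaled to the tighter of fiber/vitamin C) and each pair with both constraints tight.
avocado only: max(10/5, 126/12) = 10.5 servings → $20.48.
sweet potato only: max(10/4, 126/32) = 3.938 servings → $1.38.
avocado + sweet potato with both targets exact would need a negative amount; discard.
The minimum over all feasible corners is $1.38.

$1.38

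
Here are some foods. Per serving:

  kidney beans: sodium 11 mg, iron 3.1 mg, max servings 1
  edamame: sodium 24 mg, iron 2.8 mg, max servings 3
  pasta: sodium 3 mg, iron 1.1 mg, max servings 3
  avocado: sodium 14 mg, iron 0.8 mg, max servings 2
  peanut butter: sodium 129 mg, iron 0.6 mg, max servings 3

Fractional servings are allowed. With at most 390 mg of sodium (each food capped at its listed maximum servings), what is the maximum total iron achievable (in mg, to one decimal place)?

Iron per mg sodium: pasta 0.3667, kidney beans 0.2818, edamame 0.1167, avocado 0.05714, peanut butter 0.004651.
Take 3 servings of pasta: uses 9 mg sodium, +3.3 mg iron (running total 3.3 mg).
Take 1 serving of kidney beans: uses 11 mg sodium, +3.1 mg iron (running total 6.4 mg).
Take 3 servings of edamame: uses 72 mg sodium, +8.4 mg iron (running total 14.8 mg).
Take 2 servings of avocado: uses 28 mg sodium, +1.6 mg iron (running total 16.4 mg).
Take 2.093 servings of peanut butter: uses 270 mg sodium, +1.3 mg iron (running total 17.7 mg).
Filling greedily by iron-per-mg sodium is optimal for one linear limit, giving 17.7 mg.

17.7 mg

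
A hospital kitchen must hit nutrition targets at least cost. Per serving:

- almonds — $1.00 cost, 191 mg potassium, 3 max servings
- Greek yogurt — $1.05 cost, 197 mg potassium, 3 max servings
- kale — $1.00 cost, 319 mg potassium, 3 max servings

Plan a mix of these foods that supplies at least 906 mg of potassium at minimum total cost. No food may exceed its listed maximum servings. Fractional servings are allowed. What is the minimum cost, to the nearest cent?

Cost per mg of potassium: kale $0.0031, almonds $0.0052, Greek yogurt $0.0053.
Take 2.84 servings of kale: +906.0 mg potassium for $2.84 (total $2.84, still need 0.0 mg).
Greedy by cheapest-per-mg is optimal for a single linear constraint, so the minimum cost is $2.84.

$2.84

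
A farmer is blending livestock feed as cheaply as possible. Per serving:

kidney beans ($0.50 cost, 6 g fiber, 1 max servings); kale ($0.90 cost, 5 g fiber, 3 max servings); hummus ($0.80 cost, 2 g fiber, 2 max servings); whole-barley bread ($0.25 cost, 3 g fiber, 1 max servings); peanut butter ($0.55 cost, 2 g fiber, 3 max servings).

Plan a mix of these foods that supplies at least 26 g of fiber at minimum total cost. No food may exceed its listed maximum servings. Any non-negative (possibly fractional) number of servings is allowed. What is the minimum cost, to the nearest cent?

$4.00

Cost per g of fiber: kidney beans $0.0833, whole-barley bread $0.0833, kale $0.1800, peanut butter $0.2750, hummus $0.4000.
Take 1 serving of kidney beans: +6.0 g fiber for $0.50 (total $0.50, still need 20.0 g).
Take 1 serving of whole-barley bread: +3.0 g fiber for $0.25 (total $0.75, still need 17.0 g).
Take 3 servings of kale: +15.0 g fiber for $2.70 (total $3.45, still need 2.0 g).
Take 1 serving of peanut butter: +2.0 g fiber for $0.55 (total $4.00, still need 0.0 g).
Filling from the cheapest source first is optimal under one linear minimum: $4.00.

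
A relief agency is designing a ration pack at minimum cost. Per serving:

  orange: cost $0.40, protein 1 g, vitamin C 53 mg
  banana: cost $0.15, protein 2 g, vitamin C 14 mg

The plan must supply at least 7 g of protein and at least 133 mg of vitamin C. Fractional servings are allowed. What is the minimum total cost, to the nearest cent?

Check every corner: each single food scaled to meet both minima, and each pair solved so both constraints bind.
orange only: max(7/1, 133/53) = 7 servings → $2.80.
banana only: max(7/2, 133/14) = 9.5 servings → $1.43.
orange + banana with both tight: 1.826 servings and 2.587 servings → $1.12.
Cheapest feasible corner: $1.12.

$1.12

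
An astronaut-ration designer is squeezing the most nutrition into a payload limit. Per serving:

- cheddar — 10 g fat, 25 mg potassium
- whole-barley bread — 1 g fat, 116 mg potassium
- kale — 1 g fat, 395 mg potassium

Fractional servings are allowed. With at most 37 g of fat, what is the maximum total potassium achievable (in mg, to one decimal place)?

14615.0 mg

Potassium per g fat: kale 395, whole-barley bread 116, cheddar 2.5.
With no serving limits, spend the whole fat allowance on kale: 37 g / 1 g × 395 mg = 14615.0 mg.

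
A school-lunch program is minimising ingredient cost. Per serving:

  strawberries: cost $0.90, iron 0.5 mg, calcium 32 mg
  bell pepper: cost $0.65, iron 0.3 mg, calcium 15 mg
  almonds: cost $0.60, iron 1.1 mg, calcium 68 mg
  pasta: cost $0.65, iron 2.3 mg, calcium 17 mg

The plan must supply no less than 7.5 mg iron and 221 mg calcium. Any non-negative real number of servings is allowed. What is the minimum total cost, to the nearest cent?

strawberries only: max(7.5/0.5, 221/32) = 15 servings → $13.50.
bell pepper only: max(7.5/0.3, 221/15) = 25 servings → $16.25.
almonds only: max(7.5/1.1, 221/68) = 6.818 servings → $4.09.
pasta only: max(7.5/2.3, 221/17) = 13 servings → $8.45.
strawberries + bell pepper with both targets exact would need a negative amount; discard.
strawberries + almonds: the both-tight solution has a negative serving — not a feasible corner.
strawberries + pasta with both tight: 5.849 servings and 1.989 servings → $6.56.
bell pepper + almonds: the both-tight solution has a negative serving — not a feasible corner.
bell pepper + pasta with both tight: 12.95 servings and 1.571 servings → $9.44.
almonds + pasta with both tight: 2.765 servings and 1.938 servings → $2.92.
So the least-cost plan costs $2.92.

$2.92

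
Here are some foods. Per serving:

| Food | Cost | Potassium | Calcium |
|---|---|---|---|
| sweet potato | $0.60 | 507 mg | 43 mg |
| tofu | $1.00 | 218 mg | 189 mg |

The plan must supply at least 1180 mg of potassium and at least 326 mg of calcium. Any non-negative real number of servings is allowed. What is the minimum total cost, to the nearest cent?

$2.38

A basic optimal solution has at most two foods positive. Try each food alone and each pair with both targets met exactly.
sweet potato only: max(1180/507, 326/43) = 7.581 servings → $4.55.
tofu only: max(1180/218, 326/189) = 5.413 servings → $5.41.
sweet potato + tofu with both tight: 1.758 servings and 1.325 servings → $2.38.
Cheapest feasible corner: $2.38.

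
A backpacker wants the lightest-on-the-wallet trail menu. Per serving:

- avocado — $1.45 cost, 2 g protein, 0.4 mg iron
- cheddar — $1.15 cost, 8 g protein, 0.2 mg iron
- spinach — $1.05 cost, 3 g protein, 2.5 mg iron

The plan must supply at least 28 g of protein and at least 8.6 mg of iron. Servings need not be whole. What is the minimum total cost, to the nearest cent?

$6.04

An LP optimum is at a vertex; with two nutrient constraints at most two foods are used. Check each candidate.
avocado only: max(28/2, 8.6/0.4) = 21.5 servings → $31.18.
cheddar only: max(28/8, 8.6/0.2) = 43 servings → $49.45.
spinach only: max(28/3, 8.6/2.5) = 9.333 servings → $9.80.
avocado + cheddar: the both-tight solution has a negative serving — not a feasible corner.
avocado + spinach with both tight: 11.63 servings and 1.579 servings → $18.52.
cheddar + spinach with both tight: 2.278 servings and 3.258 servings → $6.04.
So the least-cost plan costs $6.04.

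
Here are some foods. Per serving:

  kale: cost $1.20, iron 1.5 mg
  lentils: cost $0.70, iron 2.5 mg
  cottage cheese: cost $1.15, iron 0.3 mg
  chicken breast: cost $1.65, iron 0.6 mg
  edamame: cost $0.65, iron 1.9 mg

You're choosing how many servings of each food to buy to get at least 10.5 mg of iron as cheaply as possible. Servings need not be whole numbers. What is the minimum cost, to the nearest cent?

Cost per mg of iron: lentils $0.2800, edamame $0.3421, kale $0.8000, chicken breast $2.7500, cottage cheese $3.8333.
With no serving limits, use only lentils: 10.5 mg / 2.5 mg = 4.2 servings × $0.70 = $2.94.

$2.94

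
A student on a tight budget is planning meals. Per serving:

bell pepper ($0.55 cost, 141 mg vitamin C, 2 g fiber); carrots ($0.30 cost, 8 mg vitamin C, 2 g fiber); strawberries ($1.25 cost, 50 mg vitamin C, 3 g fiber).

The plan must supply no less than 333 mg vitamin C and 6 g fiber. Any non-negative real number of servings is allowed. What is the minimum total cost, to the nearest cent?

Two binding constraints pin down two serving amounts, so the optimal mix uses at most two foods. The candidates are each food alone (scaled to the tighter of vitamin C/fiber) and each pair with both constraints tight.
bell pepper only: max(333/141, 6/2) = 3 servings → $1.65.
carrots only: max(333/8, 6/2) = 41.62 servings → $12.49.
strawberries only: max(333/50, 6/3) = 6.66 servings → $8.32.
bell pepper + carrots with both tight: 2.323 servings and 0.6767 servings → $1.48.
bell pepper + strawberries with both tight: 2.164 servings and 0.5573 servings → $1.89.
carrots + strawberries: the both-tight solution has a negative serving — not a feasible corner.
So the least-cost plan costs $1.48.

$1.48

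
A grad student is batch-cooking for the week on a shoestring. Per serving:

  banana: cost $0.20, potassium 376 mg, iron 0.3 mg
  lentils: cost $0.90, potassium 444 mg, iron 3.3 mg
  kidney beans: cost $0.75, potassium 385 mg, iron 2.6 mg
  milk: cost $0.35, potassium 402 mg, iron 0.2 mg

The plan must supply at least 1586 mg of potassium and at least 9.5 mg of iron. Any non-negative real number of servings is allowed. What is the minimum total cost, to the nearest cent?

$2.70

An LP optimum is at a vertex; with two nutrient constraints at most two foods are used. Check each candidate.
banana only: max(1586/376, 9.5/0.3) = 31.67 servings → $6.33.
lentils only: max(1586/444, 9.5/3.3) = 3.572 servings → $3.21.
kidney beans only: max(1586/385, 9.5/2.6) = 4.119 servings → $3.09.
milk only: max(1586/402, 9.5/0.2) = 47.5 servings → $16.62.
banana + lentils with both tight: 0.9171 servings and 2.795 servings → $2.70.
banana + kidney beans with both tight: 0.5407 servings and 3.591 servings → $2.80.
banana + milk: the both-tight solution has a negative serving — not a feasible corner.
lentils + kidney beans with both targets exact would need a negative amount; discard.
lentils + milk with both tight: 2.829 servings and 0.8206 servings → $2.83.
kidney beans + milk with both tight: 3.617 servings and 0.4814 servings → $2.88.
The minimum over all feasible corners is $2.70.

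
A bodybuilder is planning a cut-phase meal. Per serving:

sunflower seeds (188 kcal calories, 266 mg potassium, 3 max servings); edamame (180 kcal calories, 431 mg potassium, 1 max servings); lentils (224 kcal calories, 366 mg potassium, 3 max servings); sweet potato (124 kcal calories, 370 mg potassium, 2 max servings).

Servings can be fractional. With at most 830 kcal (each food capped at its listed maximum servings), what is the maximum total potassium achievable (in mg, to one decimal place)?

1827.8 mg

Potassium per kcal: sweet potato 2.984, edamame 2.394, lentils 1.634, sunflower seeds 1.415.
Take 2 servings of sweet potato: uses 248 kcal, +740.0 mg potassium (running total 740.0 mg).
Take 1 serving of edamame: uses 180 kcal, +431.0 mg potassium (running total 1171.0 mg).
Take 1.795 servings of lentils: uses 402 kcal, +656.8 mg potassium (running total 1827.8 mg).
Filling greedily by potassium-per-kcal is optimal for one linear limit, giving 1827.8 mg.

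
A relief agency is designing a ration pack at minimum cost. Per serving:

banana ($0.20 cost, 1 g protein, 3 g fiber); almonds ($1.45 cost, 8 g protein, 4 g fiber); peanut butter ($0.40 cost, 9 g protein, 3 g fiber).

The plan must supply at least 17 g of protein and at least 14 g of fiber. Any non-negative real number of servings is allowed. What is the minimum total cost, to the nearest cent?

$1.24

banana only: max(17/1, 14/3) = 17 servings → $3.40.
almonds only: max(17/8, 14/4) = 3.5 servings → $5.08.
peanut butter only: max(17/9, 14/3) = 4.667 servings → $1.87.
banana + almonds with both tight: 2.2 servings and 1.85 servings → $3.12.
banana + peanut butter with both tight: 3.125 servings and 1.542 servings → $1.24.
almonds + peanut butter with both targets exact would need a negative amount; discard.
The minimum over all feasible corners is $1.24.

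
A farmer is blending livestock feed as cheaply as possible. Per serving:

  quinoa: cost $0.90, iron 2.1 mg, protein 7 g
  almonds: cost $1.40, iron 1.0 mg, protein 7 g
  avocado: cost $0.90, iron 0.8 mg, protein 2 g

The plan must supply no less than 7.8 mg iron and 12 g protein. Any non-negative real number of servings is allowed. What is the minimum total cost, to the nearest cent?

For a min-cost LP with two ≥-constraints, a basic feasible solution has at most two positive variables.
quinoa only: max(7.8/2.1, 12/7) = 3.714 servings → $3.34.
almonds only: max(7.8/1.0, 12/7) = 7.8 servings → $10.92.
avocado only: max(7.8/0.8, 12/2) = 9.75 servings → $8.78.
quinoa + almonds: the both-tight solution has a negative serving — not a feasible corner.
quinoa + avocado with both targets exact would need a negative amount; discard.
almonds + avocado: intersection lies outside the first quadrant.
So the least-cost plan costs $3.34.

$3.34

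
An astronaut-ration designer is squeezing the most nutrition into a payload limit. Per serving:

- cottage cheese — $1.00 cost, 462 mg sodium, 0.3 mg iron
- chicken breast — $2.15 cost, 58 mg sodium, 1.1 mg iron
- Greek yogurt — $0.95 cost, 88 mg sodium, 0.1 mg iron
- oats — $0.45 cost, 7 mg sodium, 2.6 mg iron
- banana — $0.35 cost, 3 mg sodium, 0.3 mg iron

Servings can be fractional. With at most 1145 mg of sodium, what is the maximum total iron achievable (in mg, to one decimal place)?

Iron per mg sodium: oats 0.3714, banana 0.1, chicken breast 0.01897, Greek yogurt 0.001136, cottage cheese 0.0006494.
With no serving limits, spend the whole sodium allowance on oats: 1145 mg / 7 mg × 2.6 mg = 425.3 mg.

425.3 mg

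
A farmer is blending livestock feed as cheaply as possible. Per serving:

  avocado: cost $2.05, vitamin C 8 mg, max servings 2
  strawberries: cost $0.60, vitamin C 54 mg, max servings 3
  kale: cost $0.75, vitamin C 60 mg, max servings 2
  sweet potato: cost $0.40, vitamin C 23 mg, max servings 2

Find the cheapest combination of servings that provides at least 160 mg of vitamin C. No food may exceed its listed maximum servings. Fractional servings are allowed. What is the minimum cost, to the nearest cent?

$1.78

Cost per mg of vitamin C: strawberries $0.0111, kale $0.0125, sweet potato $0.0174, avocado $0.2562.
Take 2.963 servings of strawberries: +160.0 mg vitamin C for $1.78 (total $1.78, still need 0.0 mg).
Filling from the cheapest source first is optimal under one linear minimum: $1.78.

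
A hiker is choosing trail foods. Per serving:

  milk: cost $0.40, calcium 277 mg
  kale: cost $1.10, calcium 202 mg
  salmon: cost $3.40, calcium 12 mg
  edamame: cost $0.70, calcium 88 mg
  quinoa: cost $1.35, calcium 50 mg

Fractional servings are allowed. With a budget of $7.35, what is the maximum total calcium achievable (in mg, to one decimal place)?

Calcium per dollar: milk 692.5, kale 183.6, edamame 125.7, quinoa 37.04, salmon 3.529.
With no serving limits, spend the whole cost allowance on milk: $7.35 / $0.40 × 277 mg = 5089.9 mg.

5089.9 mg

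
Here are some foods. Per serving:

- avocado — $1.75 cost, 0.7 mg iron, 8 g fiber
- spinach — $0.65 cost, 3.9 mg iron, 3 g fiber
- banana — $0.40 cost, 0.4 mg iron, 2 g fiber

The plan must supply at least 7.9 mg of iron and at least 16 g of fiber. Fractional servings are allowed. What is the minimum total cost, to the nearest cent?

$3.27

This is a tiny linear program; its minimum lies at a vertex of the feasible set. List the vertices and price them.
avocado only: max(7.9/0.7, 16/8) = 11.29 servings → $19.75.
spinach only: max(7.9/3.9, 16/3) = 5.333 servings → $3.47.
banana only: max(7.9/0.4, 16/2) = 19.75 servings → $7.90.
avocado + spinach with both tight: 1.33 servings and 1.787 servings → $3.49.
avocado + banana: intersection lies outside the first quadrant.
spinach + banana with both tight: 1.424 servings and 5.864 servings → $3.27.
The minimum over all feasible corners is $3.27.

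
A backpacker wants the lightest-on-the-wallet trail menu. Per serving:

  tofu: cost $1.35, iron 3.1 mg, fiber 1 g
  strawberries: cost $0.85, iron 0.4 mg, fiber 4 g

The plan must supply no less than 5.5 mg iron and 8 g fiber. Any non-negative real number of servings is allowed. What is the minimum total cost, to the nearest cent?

$3.48

tofu only: max(5.5/3.1, 8/1) = 8 servings → $10.80.
strawberries only: max(5.5/0.4, 8/4) = 13.75 servings → $11.69.
tofu + strawberries with both tight: 1.567 servings and 1.608 servings → $3.48.
Cheapest feasible corner: $3.48.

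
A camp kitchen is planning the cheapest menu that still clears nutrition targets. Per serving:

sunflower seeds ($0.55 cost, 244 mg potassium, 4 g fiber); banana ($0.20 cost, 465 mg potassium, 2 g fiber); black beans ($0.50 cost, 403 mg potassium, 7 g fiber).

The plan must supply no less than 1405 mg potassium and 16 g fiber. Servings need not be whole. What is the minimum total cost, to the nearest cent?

$1.22

Minimising a linear cost over {potassium ≥ 1405, fiber ≥ 16, servings ≥ 0} — the optimum is at a vertex, using one or two foods.
sunflower seeds only: max(1405/244, 16/4) = 5.758 servings → $3.17.
banana only: max(1405/465, 16/2) = 8 servings → $1.60.
black beans only: max(1405/403, 16/7) = 3.486 servings → $1.74.
sunflower seeds + banana with both tight: 3.375 servings and 1.251 servings → $2.11.
sunflower seeds + black beans with both targets exact would need a negative amount; discard.
banana + black beans with both tight: 1.383 servings and 1.891 servings → $1.22.
So the least-cost plan costs $1.22.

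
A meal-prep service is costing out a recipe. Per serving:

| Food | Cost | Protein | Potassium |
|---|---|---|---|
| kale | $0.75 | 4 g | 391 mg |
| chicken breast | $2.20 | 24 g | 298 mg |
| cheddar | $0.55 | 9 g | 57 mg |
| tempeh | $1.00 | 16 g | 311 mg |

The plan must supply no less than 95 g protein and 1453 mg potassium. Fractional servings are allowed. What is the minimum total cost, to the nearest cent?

$5.90

Compare the cost at each extreme point of the feasible region.
kale only: max(95/4, 1453/391) = 23.75 servings → $17.81.
chicken breast only: max(95/24, 1453/298) = 4.876 servings → $10.73.
cheddar only: max(95/9, 1453/57) = 25.49 servings → $14.02.
tempeh only: max(95/16, 1453/311) = 5.938 servings → $5.94.
kale + chicken breast with both tight: 0.801 servings and 3.825 servings → $9.02.
kale + cheddar with both tight: 2.328 servings and 9.521 servings → $6.98.
kale + tempeh with both targets exact would need a negative amount; discard.
chicken breast + cheddar with both targets exact would need a negative amount; discard.
chicken breast + tempeh with both tight: 2.336 servings and 2.434 servings → $7.57.
cheddar + tempeh with both tight: 3.337 servings and 4.06 servings → $5.90.
So the least-cost plan costs $5.90.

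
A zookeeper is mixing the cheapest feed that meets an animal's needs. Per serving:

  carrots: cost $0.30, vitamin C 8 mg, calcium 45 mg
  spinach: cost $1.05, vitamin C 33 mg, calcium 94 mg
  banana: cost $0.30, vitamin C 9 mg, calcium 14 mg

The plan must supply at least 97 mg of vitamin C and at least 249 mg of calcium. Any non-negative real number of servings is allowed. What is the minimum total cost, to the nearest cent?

$3.09

Two binding constraints pin down two serving amounts, so the optimal mix uses at most two foods. The candidates are each food alone (scaled to the tighter of vitamin C/calcium) and each pair with both constraints tight.
carrots only: max(97/8, 249/45) = 12.12 servings → $3.64.
spinach only: max(97/33, 249/94) = 2.939 servings → $3.09.
banana only: max(97/9, 249/14) = 17.79 servings → $5.34.
carrots + spinach with both targets exact would need a negative amount; discard.
carrots + banana with both tight: 3.014 servings and 8.099 servings → $3.33.
spinach + banana with both tight: 2.299 servings and 2.346 servings → $3.12.
Cheapest feasible corner: $3.09.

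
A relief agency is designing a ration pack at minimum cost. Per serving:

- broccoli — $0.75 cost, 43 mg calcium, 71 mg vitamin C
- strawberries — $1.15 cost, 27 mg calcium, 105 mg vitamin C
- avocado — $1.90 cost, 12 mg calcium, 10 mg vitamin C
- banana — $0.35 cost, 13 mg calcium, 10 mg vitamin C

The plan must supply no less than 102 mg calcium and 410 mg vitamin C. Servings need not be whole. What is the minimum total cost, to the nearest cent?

Compare the cost at each extreme point of the feasible region.
broccoli only: max(102/43, 410/71) = 5.775 servings → $4.33.
strawberries only: max(102/27, 410/105) = 3.905 servings → $4.49.
avocado only: max(102/12, 410/10) = 41 servings → $77.90.
banana only: max(102/13, 410/10) = 41 servings → $14.35.
broccoli + strawberries: intersection lies outside the first quadrant.
broccoli + avocado with both targets exact would need a negative amount; discard.
broccoli + banana with both targets exact would need a negative amount; discard.
strawberries + avocado: the both-tight solution has a negative serving — not a feasible corner.
strawberries + banana: the both-tight solution has a negative serving — not a feasible corner.
avocado + banana: intersection lies outside the first quadrant.
So the least-cost plan costs $4.33.

$4.33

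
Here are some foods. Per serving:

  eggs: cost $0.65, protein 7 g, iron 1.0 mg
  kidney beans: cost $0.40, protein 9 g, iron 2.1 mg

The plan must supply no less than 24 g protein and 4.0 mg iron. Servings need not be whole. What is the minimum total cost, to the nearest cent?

$1.07

An LP optimum is at a vertex; with two nutrient constraints at most two foods are used. Check each candidate.
eggs only: max(24/7, 4.0/1.0) = 4 servings → $2.60.
kidney beans only: max(24/9, 4.0/2.1) = 2.667 servings → $1.07.
eggs + kidney beans with both tight: 2.526 servings and 0.7018 servings → $1.92.
So the least-cost plan costs $1.07.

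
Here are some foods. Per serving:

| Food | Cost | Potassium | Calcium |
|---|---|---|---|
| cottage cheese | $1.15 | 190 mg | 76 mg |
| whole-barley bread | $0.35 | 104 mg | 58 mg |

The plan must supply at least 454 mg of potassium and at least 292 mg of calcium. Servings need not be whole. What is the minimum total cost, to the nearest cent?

This is a tiny linear program; its minimum lies at a vertex of the feasible set. List the vertices and price them.
cottage cheese only: max(454/190, 292/76) = 3.842 servings → $4.42.
whole-barley bread only: max(454/104, 292/58) = 5.034 servings → $1.76.
cottage cheese + whole-barley bread: the both-tight solution has a negative serving — not a feasible corner.
The minimum over all feasible corners is $1.76.

$1.76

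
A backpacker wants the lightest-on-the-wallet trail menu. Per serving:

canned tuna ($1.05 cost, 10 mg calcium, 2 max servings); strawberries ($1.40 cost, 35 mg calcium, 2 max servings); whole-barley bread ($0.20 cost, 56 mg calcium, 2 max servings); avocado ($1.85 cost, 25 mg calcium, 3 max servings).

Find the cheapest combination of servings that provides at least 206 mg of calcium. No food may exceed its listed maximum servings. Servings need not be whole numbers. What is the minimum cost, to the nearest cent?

Cost per mg of calcium: whole-barley bread $0.0036, strawberries $0.0400, avocado $0.0740, canned tuna $0.1050.
Take 2 servings of whole-barley bread: +112.0 mg calcium for $0.40 (total $0.40, still need 94.0 mg).
Take 2 servings of strawberries: +70.0 mg calcium for $2.80 (total $3.20, still need 24.0 mg).
Take 0.96 servings of avocado: +24.0 mg calcium for $1.78 (total $4.98, still need 0.0 mg).
Filling from the cheapest source first is optimal under one linear minimum: $4.98.

$4.98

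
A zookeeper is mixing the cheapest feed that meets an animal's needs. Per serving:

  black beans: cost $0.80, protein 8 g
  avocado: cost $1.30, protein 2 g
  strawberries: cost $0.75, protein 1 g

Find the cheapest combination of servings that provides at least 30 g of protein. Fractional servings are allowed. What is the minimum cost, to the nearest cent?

Cost per g of protein: black beans $0.1000, avocado $0.6500, strawberries $0.7500.
With no serving limits, use only black beans: 30 g / 8 g = 3.75 servings × $0.80 = $3.00.

$3.00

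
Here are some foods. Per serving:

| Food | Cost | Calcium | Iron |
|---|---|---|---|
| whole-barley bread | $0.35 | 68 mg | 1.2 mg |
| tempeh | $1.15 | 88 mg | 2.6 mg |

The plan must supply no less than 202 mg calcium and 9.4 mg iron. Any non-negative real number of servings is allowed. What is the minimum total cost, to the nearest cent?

Minimising a linear cost over {calcium ≥ 202, iron ≥ 9.4, servings ≥ 0} — the optimum is at a vertex, using one or two foods.
whole-barley bread only: max(202/68, 9.4/1.2) = 7.833 servings → $2.74.
tempeh only: max(202/88, 9.4/2.6) = 3.615 servings → $4.16.
whole-barley bread + tempeh: the both-tight solution has a negative serving — not a feasible corner.
The minimum over all feasible corners is $2.74.

$2.74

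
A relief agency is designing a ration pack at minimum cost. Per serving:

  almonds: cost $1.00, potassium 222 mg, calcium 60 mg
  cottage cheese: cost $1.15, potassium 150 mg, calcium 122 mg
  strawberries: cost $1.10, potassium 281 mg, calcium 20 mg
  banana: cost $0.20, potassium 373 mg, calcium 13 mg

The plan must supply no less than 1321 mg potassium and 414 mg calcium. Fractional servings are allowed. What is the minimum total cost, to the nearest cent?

$4.08

Check every corner: each single food scaled to meet both minima, and each pair solved so both constraints bind.
almonds only: max(1321/222, 414/60) = 6.9 servings → $6.90.
cottage cheese only: max(1321/150, 414/122) = 8.807 servings → $10.13.
strawberries only: max(1321/281, 414/20) = 20.7 servings → $22.77.
banana only: max(1321/373, 414/13) = 31.85 servings → $6.37.
almonds + cottage cheese with both tight: 5.478 servings and 0.6994 servings → $6.28.
almonds + strawberries: the both-tight solution has a negative serving — not a feasible corner.
almonds + banana: the both-tight solution has a negative serving — not a feasible corner.
cottage cheese + strawberries with both tight: 2.874 servings and 3.167 servings → $6.79.
cottage cheese + banana with both tight: 3.151 servings and 2.274 servings → $4.08.
strawberries + banana: intersection lies outside the first quadrant.
Cheapest feasible corner: $4.08.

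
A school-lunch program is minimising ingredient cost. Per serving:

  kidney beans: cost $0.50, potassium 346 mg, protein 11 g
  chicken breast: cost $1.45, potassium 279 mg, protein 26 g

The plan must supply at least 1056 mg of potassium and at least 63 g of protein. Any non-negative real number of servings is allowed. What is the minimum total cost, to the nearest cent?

$2.86

Check every corner: each single food scaled to meet both minima, and each pair solved so both constraints bind.
kidney beans only: max(1056/346, 63/11) = 5.727 servings → $2.86.
chicken breast only: max(1056/279, 63/26) = 3.785 servings → $5.49.
kidney beans + chicken breast with both tight: 1.667 servings and 1.718 servings → $3.32.
The minimum over all feasible corners is $2.86.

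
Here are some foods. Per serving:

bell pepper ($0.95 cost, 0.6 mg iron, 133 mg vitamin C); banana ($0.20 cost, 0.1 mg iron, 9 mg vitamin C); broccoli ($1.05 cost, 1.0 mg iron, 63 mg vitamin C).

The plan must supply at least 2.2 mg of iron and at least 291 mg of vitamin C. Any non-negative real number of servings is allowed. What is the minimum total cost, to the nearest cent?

$2.82

bell pepper only: max(2.2/0.6, 291/133) = 3.667 servings → $3.48.
banana only: max(2.2/0.1, 291/9) = 32.33 servings → $6.47.
broccoli only: max(2.2/1.0, 291/63) = 4.619 servings → $4.85.
bell pepper + banana with both tight: 1.177 servings and 14.94 servings → $4.11.
bell pepper + broccoli with both tight: 1.601 servings and 1.239 servings → $2.82.
banana + broccoli: intersection lies outside the first quadrant.
Cheapest feasible corner: $2.82.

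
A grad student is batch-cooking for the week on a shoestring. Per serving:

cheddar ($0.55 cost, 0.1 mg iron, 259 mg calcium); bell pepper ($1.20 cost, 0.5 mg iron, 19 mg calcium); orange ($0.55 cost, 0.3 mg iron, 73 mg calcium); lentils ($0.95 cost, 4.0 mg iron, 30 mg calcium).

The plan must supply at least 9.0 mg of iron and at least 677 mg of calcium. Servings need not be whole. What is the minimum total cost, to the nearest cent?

Minimising a linear cost over {iron ≥ 9.0, calcium ≥ 677, servings ≥ 0} — the optimum is at a vertex, using one or two foods.
cheddar only: max(9.0/0.1, 677/259) = 90 servings → $49.50.
bell pepper only: max(9.0/0.5, 677/19) = 35.63 servings → $42.76.
orange only: max(9.0/0.3, 677/73) = 30 servings → $16.50.
lentils only: max(9.0/4.0, 677/30) = 22.57 servings → $21.44.
cheddar + bell pepper with both tight: 1.313 servings and 17.74 servings → $22.01.
cheddar + orange with both targets exact would need a negative amount; discard.
cheddar + lentils with both tight: 2.36 servings and 2.191 servings → $3.38.
bell pepper + orange with both tight: 14.74 servings and 5.438 servings → $20.68.
bell pepper + lentils: intersection lies outside the first quadrant.
orange + lentils with both tight: 8.615 servings and 1.604 servings → $6.26.
The minimum over all feasible corners is $3.38.

$3.38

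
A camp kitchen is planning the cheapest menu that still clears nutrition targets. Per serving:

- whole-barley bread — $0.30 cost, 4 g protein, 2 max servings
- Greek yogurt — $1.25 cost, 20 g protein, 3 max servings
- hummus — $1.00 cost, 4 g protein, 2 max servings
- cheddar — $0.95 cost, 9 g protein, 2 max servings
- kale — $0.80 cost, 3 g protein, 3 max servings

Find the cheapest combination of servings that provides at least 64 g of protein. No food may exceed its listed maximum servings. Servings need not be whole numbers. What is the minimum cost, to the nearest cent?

Cost per g of protein: Greek yogurt $0.0625, whole-barley bread $0.0750, cheddar $0.1056, hummus $0.2500, kale $0.2667.
Take 3 servings of Greek yogurt: +60.0 g protein for $3.75 (total $3.75, still need 4.0 g).
Take 1 serving of whole-barley bread: +4.0 g protein for $0.30 (total $4.05, still need 0.0 g).
Greedy by cheapest-per-g is optimal for a single linear constraint, so the minimum cost is $4.05.

$4.05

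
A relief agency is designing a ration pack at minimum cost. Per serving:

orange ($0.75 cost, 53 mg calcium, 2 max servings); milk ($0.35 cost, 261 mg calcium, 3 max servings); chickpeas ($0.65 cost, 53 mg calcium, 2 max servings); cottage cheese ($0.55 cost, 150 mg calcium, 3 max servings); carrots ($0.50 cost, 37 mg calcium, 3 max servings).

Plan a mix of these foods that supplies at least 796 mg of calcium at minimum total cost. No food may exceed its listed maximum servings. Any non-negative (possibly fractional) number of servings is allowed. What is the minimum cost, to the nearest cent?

Cost per mg of calcium: milk $0.0013, cottage cheese $0.0037, chickpeas $0.0123, carrots $0.0135, orange $0.0142.
Take 3 servings of milk: +783.0 mg calcium for $1.05 (total $1.05, still need 13.0 mg).
Take 0.08667 servings of cottage cheese: +13.0 mg calcium for $0.05 (total $1.10, still need 0.0 mg).
Filling from the cheapest source first is optimal under one linear minimum: $1.10.

$1.10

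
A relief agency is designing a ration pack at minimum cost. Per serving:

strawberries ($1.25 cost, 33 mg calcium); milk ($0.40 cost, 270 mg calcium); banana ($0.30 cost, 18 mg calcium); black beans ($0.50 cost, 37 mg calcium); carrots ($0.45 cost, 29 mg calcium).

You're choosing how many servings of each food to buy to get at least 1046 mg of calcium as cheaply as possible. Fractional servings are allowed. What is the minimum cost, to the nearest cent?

$1.55

Cost per mg of calcium: milk $0.0015, black beans $0.0135, carrots $0.0155, banana $0.0167, strawberries $0.0379.
With no serving limits, use only milk: 1046 mg / 270 mg = 3.874 servings × $0.40 = $1.55.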